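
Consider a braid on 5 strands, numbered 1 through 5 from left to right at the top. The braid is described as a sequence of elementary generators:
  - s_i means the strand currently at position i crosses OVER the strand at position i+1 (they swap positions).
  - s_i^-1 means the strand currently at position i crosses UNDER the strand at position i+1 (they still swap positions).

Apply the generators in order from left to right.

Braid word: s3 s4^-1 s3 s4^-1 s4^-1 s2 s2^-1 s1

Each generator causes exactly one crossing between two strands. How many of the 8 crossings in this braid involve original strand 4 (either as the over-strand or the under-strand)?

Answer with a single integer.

Gen 1: crossing 3x4. Involves strand 4? yes. Count so far: 1
Gen 2: crossing 3x5. Involves strand 4? no. Count so far: 1
Gen 3: crossing 4x5. Involves strand 4? yes. Count so far: 2
Gen 4: crossing 4x3. Involves strand 4? yes. Count so far: 3
Gen 5: crossing 3x4. Involves strand 4? yes. Count so far: 4
Gen 6: crossing 2x5. Involves strand 4? no. Count so far: 4
Gen 7: crossing 5x2. Involves strand 4? no. Count so far: 4
Gen 8: crossing 1x2. Involves strand 4? no. Count so far: 4

Answer: 4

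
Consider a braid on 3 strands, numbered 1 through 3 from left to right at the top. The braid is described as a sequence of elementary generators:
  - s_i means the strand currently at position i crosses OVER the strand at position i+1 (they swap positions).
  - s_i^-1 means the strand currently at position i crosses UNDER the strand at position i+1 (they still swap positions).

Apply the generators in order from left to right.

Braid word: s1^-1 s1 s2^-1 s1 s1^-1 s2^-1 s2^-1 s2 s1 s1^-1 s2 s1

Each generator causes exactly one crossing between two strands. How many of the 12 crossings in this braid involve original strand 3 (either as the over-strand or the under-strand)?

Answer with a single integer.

Answer: 8

Derivation:
Gen 1: crossing 1x2. Involves strand 3? no. Count so far: 0
Gen 2: crossing 2x1. Involves strand 3? no. Count so far: 0
Gen 3: crossing 2x3. Involves strand 3? yes. Count so far: 1
Gen 4: crossing 1x3. Involves strand 3? yes. Count so far: 2
Gen 5: crossing 3x1. Involves strand 3? yes. Count so far: 3
Gen 6: crossing 3x2. Involves strand 3? yes. Count so far: 4
Gen 7: crossing 2x3. Involves strand 3? yes. Count so far: 5
Gen 8: crossing 3x2. Involves strand 3? yes. Count so far: 6
Gen 9: crossing 1x2. Involves strand 3? no. Count so far: 6
Gen 10: crossing 2x1. Involves strand 3? no. Count so far: 6
Gen 11: crossing 2x3. Involves strand 3? yes. Count so far: 7
Gen 12: crossing 1x3. Involves strand 3? yes. Count so far: 8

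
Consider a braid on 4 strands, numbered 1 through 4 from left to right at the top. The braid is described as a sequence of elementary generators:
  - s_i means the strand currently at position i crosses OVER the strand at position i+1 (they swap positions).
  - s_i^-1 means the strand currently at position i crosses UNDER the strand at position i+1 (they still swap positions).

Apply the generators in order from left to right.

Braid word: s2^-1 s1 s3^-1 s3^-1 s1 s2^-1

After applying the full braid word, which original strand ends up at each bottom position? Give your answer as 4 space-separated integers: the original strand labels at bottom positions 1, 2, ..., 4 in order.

Gen 1 (s2^-1): strand 2 crosses under strand 3. Perm now: [1 3 2 4]
Gen 2 (s1): strand 1 crosses over strand 3. Perm now: [3 1 2 4]
Gen 3 (s3^-1): strand 2 crosses under strand 4. Perm now: [3 1 4 2]
Gen 4 (s3^-1): strand 4 crosses under strand 2. Perm now: [3 1 2 4]
Gen 5 (s1): strand 3 crosses over strand 1. Perm now: [1 3 2 4]
Gen 6 (s2^-1): strand 3 crosses under strand 2. Perm now: [1 2 3 4]

Answer: 1 2 3 4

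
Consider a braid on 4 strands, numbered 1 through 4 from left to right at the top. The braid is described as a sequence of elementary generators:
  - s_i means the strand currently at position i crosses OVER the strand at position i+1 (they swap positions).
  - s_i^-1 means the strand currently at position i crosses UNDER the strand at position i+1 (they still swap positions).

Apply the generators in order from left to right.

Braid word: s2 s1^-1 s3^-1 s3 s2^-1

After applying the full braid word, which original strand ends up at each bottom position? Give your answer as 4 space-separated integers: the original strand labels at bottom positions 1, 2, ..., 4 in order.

Gen 1 (s2): strand 2 crosses over strand 3. Perm now: [1 3 2 4]
Gen 2 (s1^-1): strand 1 crosses under strand 3. Perm now: [3 1 2 4]
Gen 3 (s3^-1): strand 2 crosses under strand 4. Perm now: [3 1 4 2]
Gen 4 (s3): strand 4 crosses over strand 2. Perm now: [3 1 2 4]
Gen 5 (s2^-1): strand 1 crosses under strand 2. Perm now: [3 2 1 4]

Answer: 3 2 1 4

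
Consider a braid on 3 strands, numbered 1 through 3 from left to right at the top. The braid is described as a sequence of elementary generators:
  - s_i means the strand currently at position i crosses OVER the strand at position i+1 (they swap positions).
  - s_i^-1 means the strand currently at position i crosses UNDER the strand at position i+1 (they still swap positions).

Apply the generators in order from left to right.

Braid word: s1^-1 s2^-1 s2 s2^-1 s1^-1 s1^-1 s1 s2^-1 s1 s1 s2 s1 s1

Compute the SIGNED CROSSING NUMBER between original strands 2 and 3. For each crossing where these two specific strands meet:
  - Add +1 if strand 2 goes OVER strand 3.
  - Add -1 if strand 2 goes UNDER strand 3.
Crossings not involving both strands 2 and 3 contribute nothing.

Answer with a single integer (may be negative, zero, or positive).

Gen 1: crossing 1x2. Both 2&3? no. Sum: 0
Gen 2: crossing 1x3. Both 2&3? no. Sum: 0
Gen 3: crossing 3x1. Both 2&3? no. Sum: 0
Gen 4: crossing 1x3. Both 2&3? no. Sum: 0
Gen 5: 2 under 3. Both 2&3? yes. Contrib: -1. Sum: -1
Gen 6: 3 under 2. Both 2&3? yes. Contrib: +1. Sum: 0
Gen 7: 2 over 3. Both 2&3? yes. Contrib: +1. Sum: 1
Gen 8: crossing 2x1. Both 2&3? no. Sum: 1
Gen 9: crossing 3x1. Both 2&3? no. Sum: 1
Gen 10: crossing 1x3. Both 2&3? no. Sum: 1
Gen 11: crossing 1x2. Both 2&3? no. Sum: 1
Gen 12: 3 over 2. Both 2&3? yes. Contrib: -1. Sum: 0
Gen 13: 2 over 3. Both 2&3? yes. Contrib: +1. Sum: 1

Answer: 1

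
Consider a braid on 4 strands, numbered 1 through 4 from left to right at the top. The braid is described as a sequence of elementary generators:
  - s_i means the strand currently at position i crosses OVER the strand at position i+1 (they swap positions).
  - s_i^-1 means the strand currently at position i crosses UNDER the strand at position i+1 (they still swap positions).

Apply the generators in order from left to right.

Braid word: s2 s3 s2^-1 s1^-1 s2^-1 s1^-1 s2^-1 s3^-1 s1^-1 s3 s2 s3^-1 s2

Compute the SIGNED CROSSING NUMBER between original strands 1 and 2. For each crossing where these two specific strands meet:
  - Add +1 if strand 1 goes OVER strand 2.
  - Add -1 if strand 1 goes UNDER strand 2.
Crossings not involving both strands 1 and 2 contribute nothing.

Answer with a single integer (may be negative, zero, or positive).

Answer: 0

Derivation:
Gen 1: crossing 2x3. Both 1&2? no. Sum: 0
Gen 2: crossing 2x4. Both 1&2? no. Sum: 0
Gen 3: crossing 3x4. Both 1&2? no. Sum: 0
Gen 4: crossing 1x4. Both 1&2? no. Sum: 0
Gen 5: crossing 1x3. Both 1&2? no. Sum: 0
Gen 6: crossing 4x3. Both 1&2? no. Sum: 0
Gen 7: crossing 4x1. Both 1&2? no. Sum: 0
Gen 8: crossing 4x2. Both 1&2? no. Sum: 0
Gen 9: crossing 3x1. Both 1&2? no. Sum: 0
Gen 10: crossing 2x4. Both 1&2? no. Sum: 0
Gen 11: crossing 3x4. Both 1&2? no. Sum: 0
Gen 12: crossing 3x2. Both 1&2? no. Sum: 0
Gen 13: crossing 4x2. Both 1&2? no. Sum: 0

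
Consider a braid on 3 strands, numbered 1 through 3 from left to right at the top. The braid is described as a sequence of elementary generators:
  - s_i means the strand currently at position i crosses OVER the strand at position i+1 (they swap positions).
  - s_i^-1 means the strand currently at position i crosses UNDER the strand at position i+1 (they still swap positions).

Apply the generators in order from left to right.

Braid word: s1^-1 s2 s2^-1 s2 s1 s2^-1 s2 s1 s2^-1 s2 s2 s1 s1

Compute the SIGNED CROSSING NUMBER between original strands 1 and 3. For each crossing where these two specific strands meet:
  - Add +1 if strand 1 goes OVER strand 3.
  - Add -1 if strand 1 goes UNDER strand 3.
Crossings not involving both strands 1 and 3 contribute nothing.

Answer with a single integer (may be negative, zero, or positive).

Answer: 4

Derivation:
Gen 1: crossing 1x2. Both 1&3? no. Sum: 0
Gen 2: 1 over 3. Both 1&3? yes. Contrib: +1. Sum: 1
Gen 3: 3 under 1. Both 1&3? yes. Contrib: +1. Sum: 2
Gen 4: 1 over 3. Both 1&3? yes. Contrib: +1. Sum: 3
Gen 5: crossing 2x3. Both 1&3? no. Sum: 3
Gen 6: crossing 2x1. Both 1&3? no. Sum: 3
Gen 7: crossing 1x2. Both 1&3? no. Sum: 3
Gen 8: crossing 3x2. Both 1&3? no. Sum: 3
Gen 9: 3 under 1. Both 1&3? yes. Contrib: +1. Sum: 4
Gen 10: 1 over 3. Both 1&3? yes. Contrib: +1. Sum: 5
Gen 11: 3 over 1. Both 1&3? yes. Contrib: -1. Sum: 4
Gen 12: crossing 2x1. Both 1&3? no. Sum: 4
Gen 13: crossing 1x2. Both 1&3? no. Sum: 4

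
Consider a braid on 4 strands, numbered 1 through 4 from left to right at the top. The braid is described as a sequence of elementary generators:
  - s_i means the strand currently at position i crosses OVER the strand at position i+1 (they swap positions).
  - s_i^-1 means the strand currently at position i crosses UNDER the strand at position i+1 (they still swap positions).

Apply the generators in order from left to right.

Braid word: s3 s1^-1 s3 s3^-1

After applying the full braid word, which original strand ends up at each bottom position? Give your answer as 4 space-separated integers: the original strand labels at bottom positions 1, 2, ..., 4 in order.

Gen 1 (s3): strand 3 crosses over strand 4. Perm now: [1 2 4 3]
Gen 2 (s1^-1): strand 1 crosses under strand 2. Perm now: [2 1 4 3]
Gen 3 (s3): strand 4 crosses over strand 3. Perm now: [2 1 3 4]
Gen 4 (s3^-1): strand 3 crosses under strand 4. Perm now: [2 1 4 3]

Answer: 2 1 4 3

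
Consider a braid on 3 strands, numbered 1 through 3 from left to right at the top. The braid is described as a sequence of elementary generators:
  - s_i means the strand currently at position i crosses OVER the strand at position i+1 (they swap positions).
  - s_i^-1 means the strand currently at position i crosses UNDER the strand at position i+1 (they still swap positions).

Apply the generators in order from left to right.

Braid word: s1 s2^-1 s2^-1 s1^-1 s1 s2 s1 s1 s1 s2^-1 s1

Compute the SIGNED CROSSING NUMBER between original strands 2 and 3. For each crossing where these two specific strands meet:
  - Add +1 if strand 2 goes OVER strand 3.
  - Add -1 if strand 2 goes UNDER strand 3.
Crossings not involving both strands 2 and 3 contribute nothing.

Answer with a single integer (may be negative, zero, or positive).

Gen 1: crossing 1x2. Both 2&3? no. Sum: 0
Gen 2: crossing 1x3. Both 2&3? no. Sum: 0
Gen 3: crossing 3x1. Both 2&3? no. Sum: 0
Gen 4: crossing 2x1. Both 2&3? no. Sum: 0
Gen 5: crossing 1x2. Both 2&3? no. Sum: 0
Gen 6: crossing 1x3. Both 2&3? no. Sum: 0
Gen 7: 2 over 3. Both 2&3? yes. Contrib: +1. Sum: 1
Gen 8: 3 over 2. Both 2&3? yes. Contrib: -1. Sum: 0
Gen 9: 2 over 3. Both 2&3? yes. Contrib: +1. Sum: 1
Gen 10: crossing 2x1. Both 2&3? no. Sum: 1
Gen 11: crossing 3x1. Both 2&3? no. Sum: 1

Answer: 1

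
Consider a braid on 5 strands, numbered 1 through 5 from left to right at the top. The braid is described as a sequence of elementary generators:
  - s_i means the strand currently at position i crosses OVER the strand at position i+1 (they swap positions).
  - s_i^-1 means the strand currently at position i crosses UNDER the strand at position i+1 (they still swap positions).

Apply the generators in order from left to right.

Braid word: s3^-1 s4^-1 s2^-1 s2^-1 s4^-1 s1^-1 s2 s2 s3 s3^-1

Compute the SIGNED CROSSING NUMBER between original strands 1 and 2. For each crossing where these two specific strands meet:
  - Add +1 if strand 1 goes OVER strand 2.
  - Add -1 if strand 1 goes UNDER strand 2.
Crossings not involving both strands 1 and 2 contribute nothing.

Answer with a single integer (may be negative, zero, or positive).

Answer: -1

Derivation:
Gen 1: crossing 3x4. Both 1&2? no. Sum: 0
Gen 2: crossing 3x5. Both 1&2? no. Sum: 0
Gen 3: crossing 2x4. Both 1&2? no. Sum: 0
Gen 4: crossing 4x2. Both 1&2? no. Sum: 0
Gen 5: crossing 5x3. Both 1&2? no. Sum: 0
Gen 6: 1 under 2. Both 1&2? yes. Contrib: -1. Sum: -1
Gen 7: crossing 1x4. Both 1&2? no. Sum: -1
Gen 8: crossing 4x1. Both 1&2? no. Sum: -1
Gen 9: crossing 4x3. Both 1&2? no. Sum: -1
Gen 10: crossing 3x4. Both 1&2? no. Sum: -1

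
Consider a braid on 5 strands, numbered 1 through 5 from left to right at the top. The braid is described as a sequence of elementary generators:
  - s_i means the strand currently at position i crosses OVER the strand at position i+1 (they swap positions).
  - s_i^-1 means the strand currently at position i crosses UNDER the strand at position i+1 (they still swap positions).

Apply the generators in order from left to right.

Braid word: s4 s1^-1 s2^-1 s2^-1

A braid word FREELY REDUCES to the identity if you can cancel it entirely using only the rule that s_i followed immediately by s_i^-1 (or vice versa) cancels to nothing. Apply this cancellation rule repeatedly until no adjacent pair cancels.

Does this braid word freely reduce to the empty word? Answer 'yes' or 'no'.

Gen 1 (s4): push. Stack: [s4]
Gen 2 (s1^-1): push. Stack: [s4 s1^-1]
Gen 3 (s2^-1): push. Stack: [s4 s1^-1 s2^-1]
Gen 4 (s2^-1): push. Stack: [s4 s1^-1 s2^-1 s2^-1]
Reduced word: s4 s1^-1 s2^-1 s2^-1

Answer: no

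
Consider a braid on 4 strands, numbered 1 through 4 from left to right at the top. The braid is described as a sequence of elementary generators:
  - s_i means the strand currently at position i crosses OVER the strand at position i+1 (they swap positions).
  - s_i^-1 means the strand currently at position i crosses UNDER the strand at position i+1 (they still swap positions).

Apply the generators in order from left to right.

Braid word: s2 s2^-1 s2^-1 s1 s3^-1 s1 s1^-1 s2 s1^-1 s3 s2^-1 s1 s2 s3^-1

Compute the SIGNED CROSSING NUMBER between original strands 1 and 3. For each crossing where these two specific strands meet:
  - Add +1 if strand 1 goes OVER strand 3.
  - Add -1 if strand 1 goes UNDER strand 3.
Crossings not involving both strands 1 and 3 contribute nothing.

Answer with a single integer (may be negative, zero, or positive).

Gen 1: crossing 2x3. Both 1&3? no. Sum: 0
Gen 2: crossing 3x2. Both 1&3? no. Sum: 0
Gen 3: crossing 2x3. Both 1&3? no. Sum: 0
Gen 4: 1 over 3. Both 1&3? yes. Contrib: +1. Sum: 1
Gen 5: crossing 2x4. Both 1&3? no. Sum: 1
Gen 6: 3 over 1. Both 1&3? yes. Contrib: -1. Sum: 0
Gen 7: 1 under 3. Both 1&3? yes. Contrib: -1. Sum: -1
Gen 8: crossing 1x4. Both 1&3? no. Sum: -1
Gen 9: crossing 3x4. Both 1&3? no. Sum: -1
Gen 10: crossing 1x2. Both 1&3? no. Sum: -1
Gen 11: crossing 3x2. Both 1&3? no. Sum: -1
Gen 12: crossing 4x2. Both 1&3? no. Sum: -1
Gen 13: crossing 4x3. Both 1&3? no. Sum: -1
Gen 14: crossing 4x1. Both 1&3? no. Sum: -1

Answer: -1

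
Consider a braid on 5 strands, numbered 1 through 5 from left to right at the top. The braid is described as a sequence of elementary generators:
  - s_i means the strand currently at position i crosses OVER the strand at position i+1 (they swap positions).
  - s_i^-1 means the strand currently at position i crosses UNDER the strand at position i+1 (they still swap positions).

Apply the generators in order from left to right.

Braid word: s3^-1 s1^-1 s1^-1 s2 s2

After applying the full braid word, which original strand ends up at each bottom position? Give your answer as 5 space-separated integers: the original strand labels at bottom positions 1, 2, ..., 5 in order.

Answer: 1 2 4 3 5

Derivation:
Gen 1 (s3^-1): strand 3 crosses under strand 4. Perm now: [1 2 4 3 5]
Gen 2 (s1^-1): strand 1 crosses under strand 2. Perm now: [2 1 4 3 5]
Gen 3 (s1^-1): strand 2 crosses under strand 1. Perm now: [1 2 4 3 5]
Gen 4 (s2): strand 2 crosses over strand 4. Perm now: [1 4 2 3 5]
Gen 5 (s2): strand 4 crosses over strand 2. Perm now: [1 2 4 3 5]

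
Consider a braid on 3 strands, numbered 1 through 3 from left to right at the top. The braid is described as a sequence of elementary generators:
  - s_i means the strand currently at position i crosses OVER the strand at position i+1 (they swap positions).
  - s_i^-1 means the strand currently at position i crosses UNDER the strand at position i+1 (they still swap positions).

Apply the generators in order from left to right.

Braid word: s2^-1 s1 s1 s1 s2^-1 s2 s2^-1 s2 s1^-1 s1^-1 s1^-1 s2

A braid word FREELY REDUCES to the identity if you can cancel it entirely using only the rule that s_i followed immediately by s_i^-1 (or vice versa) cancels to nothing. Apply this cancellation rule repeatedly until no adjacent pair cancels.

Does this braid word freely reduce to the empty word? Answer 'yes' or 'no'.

Gen 1 (s2^-1): push. Stack: [s2^-1]
Gen 2 (s1): push. Stack: [s2^-1 s1]
Gen 3 (s1): push. Stack: [s2^-1 s1 s1]
Gen 4 (s1): push. Stack: [s2^-1 s1 s1 s1]
Gen 5 (s2^-1): push. Stack: [s2^-1 s1 s1 s1 s2^-1]
Gen 6 (s2): cancels prior s2^-1. Stack: [s2^-1 s1 s1 s1]
Gen 7 (s2^-1): push. Stack: [s2^-1 s1 s1 s1 s2^-1]
Gen 8 (s2): cancels prior s2^-1. Stack: [s2^-1 s1 s1 s1]
Gen 9 (s1^-1): cancels prior s1. Stack: [s2^-1 s1 s1]
Gen 10 (s1^-1): cancels prior s1. Stack: [s2^-1 s1]
Gen 11 (s1^-1): cancels prior s1. Stack: [s2^-1]
Gen 12 (s2): cancels prior s2^-1. Stack: []
Reduced word: (empty)

Answer: yes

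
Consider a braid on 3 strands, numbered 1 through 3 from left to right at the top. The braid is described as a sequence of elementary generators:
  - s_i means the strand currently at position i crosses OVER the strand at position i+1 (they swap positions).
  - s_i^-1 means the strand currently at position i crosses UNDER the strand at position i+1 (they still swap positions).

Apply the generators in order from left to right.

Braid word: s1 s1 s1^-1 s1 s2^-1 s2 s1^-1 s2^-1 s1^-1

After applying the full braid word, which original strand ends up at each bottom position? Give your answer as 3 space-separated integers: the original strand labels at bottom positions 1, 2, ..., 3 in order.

Gen 1 (s1): strand 1 crosses over strand 2. Perm now: [2 1 3]
Gen 2 (s1): strand 2 crosses over strand 1. Perm now: [1 2 3]
Gen 3 (s1^-1): strand 1 crosses under strand 2. Perm now: [2 1 3]
Gen 4 (s1): strand 2 crosses over strand 1. Perm now: [1 2 3]
Gen 5 (s2^-1): strand 2 crosses under strand 3. Perm now: [1 3 2]
Gen 6 (s2): strand 3 crosses over strand 2. Perm now: [1 2 3]
Gen 7 (s1^-1): strand 1 crosses under strand 2. Perm now: [2 1 3]
Gen 8 (s2^-1): strand 1 crosses under strand 3. Perm now: [2 3 1]
Gen 9 (s1^-1): strand 2 crosses under strand 3. Perm now: [3 2 1]

Answer: 3 2 1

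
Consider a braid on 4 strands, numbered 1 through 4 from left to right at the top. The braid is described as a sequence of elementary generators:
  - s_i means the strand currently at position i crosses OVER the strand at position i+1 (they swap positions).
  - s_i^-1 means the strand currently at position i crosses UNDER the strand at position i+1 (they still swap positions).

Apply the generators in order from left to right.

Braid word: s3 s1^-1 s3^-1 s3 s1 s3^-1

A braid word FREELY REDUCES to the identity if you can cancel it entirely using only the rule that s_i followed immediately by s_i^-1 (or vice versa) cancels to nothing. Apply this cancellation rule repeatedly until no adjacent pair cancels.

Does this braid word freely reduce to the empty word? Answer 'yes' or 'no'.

Gen 1 (s3): push. Stack: [s3]
Gen 2 (s1^-1): push. Stack: [s3 s1^-1]
Gen 3 (s3^-1): push. Stack: [s3 s1^-1 s3^-1]
Gen 4 (s3): cancels prior s3^-1. Stack: [s3 s1^-1]
Gen 5 (s1): cancels prior s1^-1. Stack: [s3]
Gen 6 (s3^-1): cancels prior s3. Stack: []
Reduced word: (empty)

Answer: yes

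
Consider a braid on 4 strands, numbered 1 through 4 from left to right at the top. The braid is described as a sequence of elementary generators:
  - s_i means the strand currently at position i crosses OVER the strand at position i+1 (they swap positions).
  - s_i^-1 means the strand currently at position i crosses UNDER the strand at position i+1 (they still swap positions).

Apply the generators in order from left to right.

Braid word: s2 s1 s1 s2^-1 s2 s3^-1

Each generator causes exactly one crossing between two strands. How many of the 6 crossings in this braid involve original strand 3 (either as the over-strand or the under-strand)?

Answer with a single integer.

Answer: 5

Derivation:
Gen 1: crossing 2x3. Involves strand 3? yes. Count so far: 1
Gen 2: crossing 1x3. Involves strand 3? yes. Count so far: 2
Gen 3: crossing 3x1. Involves strand 3? yes. Count so far: 3
Gen 4: crossing 3x2. Involves strand 3? yes. Count so far: 4
Gen 5: crossing 2x3. Involves strand 3? yes. Count so far: 5
Gen 6: crossing 2x4. Involves strand 3? no. Count so far: 5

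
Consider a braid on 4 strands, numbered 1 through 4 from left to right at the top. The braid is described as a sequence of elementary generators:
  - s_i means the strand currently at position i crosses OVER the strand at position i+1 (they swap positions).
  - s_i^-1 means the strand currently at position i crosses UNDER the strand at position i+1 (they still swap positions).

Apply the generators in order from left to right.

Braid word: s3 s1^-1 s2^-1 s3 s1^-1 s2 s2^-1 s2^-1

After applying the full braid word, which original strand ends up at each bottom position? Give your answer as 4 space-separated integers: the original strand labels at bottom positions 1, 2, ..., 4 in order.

Gen 1 (s3): strand 3 crosses over strand 4. Perm now: [1 2 4 3]
Gen 2 (s1^-1): strand 1 crosses under strand 2. Perm now: [2 1 4 3]
Gen 3 (s2^-1): strand 1 crosses under strand 4. Perm now: [2 4 1 3]
Gen 4 (s3): strand 1 crosses over strand 3. Perm now: [2 4 3 1]
Gen 5 (s1^-1): strand 2 crosses under strand 4. Perm now: [4 2 3 1]
Gen 6 (s2): strand 2 crosses over strand 3. Perm now: [4 3 2 1]
Gen 7 (s2^-1): strand 3 crosses under strand 2. Perm now: [4 2 3 1]
Gen 8 (s2^-1): strand 2 crosses under strand 3. Perm now: [4 3 2 1]

Answer: 4 3 2 1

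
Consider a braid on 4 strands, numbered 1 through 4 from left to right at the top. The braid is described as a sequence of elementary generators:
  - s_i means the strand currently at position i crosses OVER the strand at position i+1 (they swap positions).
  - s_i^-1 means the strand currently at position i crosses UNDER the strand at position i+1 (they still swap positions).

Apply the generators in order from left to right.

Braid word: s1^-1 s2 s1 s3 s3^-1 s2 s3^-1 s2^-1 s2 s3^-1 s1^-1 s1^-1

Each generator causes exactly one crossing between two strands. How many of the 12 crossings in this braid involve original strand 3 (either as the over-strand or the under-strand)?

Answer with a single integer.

Answer: 4

Derivation:
Gen 1: crossing 1x2. Involves strand 3? no. Count so far: 0
Gen 2: crossing 1x3. Involves strand 3? yes. Count so far: 1
Gen 3: crossing 2x3. Involves strand 3? yes. Count so far: 2
Gen 4: crossing 1x4. Involves strand 3? no. Count so far: 2
Gen 5: crossing 4x1. Involves strand 3? no. Count so far: 2
Gen 6: crossing 2x1. Involves strand 3? no. Count so far: 2
Gen 7: crossing 2x4. Involves strand 3? no. Count so far: 2
Gen 8: crossing 1x4. Involves strand 3? no. Count so far: 2
Gen 9: crossing 4x1. Involves strand 3? no. Count so far: 2
Gen 10: crossing 4x2. Involves strand 3? no. Count so far: 2
Gen 11: crossing 3x1. Involves strand 3? yes. Count so far: 3
Gen 12: crossing 1x3. Involves strand 3? yes. Count so far: 4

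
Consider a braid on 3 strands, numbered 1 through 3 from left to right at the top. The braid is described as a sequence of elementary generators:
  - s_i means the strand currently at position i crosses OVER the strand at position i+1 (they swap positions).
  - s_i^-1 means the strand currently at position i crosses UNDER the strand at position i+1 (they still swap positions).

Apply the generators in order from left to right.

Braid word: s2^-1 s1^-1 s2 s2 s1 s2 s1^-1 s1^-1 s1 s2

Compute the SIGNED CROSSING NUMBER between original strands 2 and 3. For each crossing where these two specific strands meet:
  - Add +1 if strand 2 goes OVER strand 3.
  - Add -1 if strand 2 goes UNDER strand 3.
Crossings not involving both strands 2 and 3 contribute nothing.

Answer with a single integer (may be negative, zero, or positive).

Gen 1: 2 under 3. Both 2&3? yes. Contrib: -1. Sum: -1
Gen 2: crossing 1x3. Both 2&3? no. Sum: -1
Gen 3: crossing 1x2. Both 2&3? no. Sum: -1
Gen 4: crossing 2x1. Both 2&3? no. Sum: -1
Gen 5: crossing 3x1. Both 2&3? no. Sum: -1
Gen 6: 3 over 2. Both 2&3? yes. Contrib: -1. Sum: -2
Gen 7: crossing 1x2. Both 2&3? no. Sum: -2
Gen 8: crossing 2x1. Both 2&3? no. Sum: -2
Gen 9: crossing 1x2. Both 2&3? no. Sum: -2
Gen 10: crossing 1x3. Both 2&3? no. Sum: -2

Answer: -2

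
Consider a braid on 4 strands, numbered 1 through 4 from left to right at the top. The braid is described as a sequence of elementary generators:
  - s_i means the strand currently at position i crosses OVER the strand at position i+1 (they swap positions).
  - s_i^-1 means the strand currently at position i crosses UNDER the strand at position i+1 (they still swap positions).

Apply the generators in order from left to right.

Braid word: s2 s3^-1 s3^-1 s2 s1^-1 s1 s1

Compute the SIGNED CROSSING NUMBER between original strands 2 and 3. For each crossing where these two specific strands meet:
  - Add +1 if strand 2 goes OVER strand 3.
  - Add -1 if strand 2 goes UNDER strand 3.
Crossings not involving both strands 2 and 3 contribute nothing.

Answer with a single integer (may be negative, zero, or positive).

Answer: 0

Derivation:
Gen 1: 2 over 3. Both 2&3? yes. Contrib: +1. Sum: 1
Gen 2: crossing 2x4. Both 2&3? no. Sum: 1
Gen 3: crossing 4x2. Both 2&3? no. Sum: 1
Gen 4: 3 over 2. Both 2&3? yes. Contrib: -1. Sum: 0
Gen 5: crossing 1x2. Both 2&3? no. Sum: 0
Gen 6: crossing 2x1. Both 2&3? no. Sum: 0
Gen 7: crossing 1x2. Both 2&3? no. Sum: 0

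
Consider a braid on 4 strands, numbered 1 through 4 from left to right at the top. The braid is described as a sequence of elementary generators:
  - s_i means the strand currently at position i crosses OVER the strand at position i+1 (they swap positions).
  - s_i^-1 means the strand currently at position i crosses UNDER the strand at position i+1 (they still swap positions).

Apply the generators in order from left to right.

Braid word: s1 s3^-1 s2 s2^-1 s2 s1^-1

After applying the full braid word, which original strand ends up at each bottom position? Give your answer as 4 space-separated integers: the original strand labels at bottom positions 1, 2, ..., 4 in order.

Gen 1 (s1): strand 1 crosses over strand 2. Perm now: [2 1 3 4]
Gen 2 (s3^-1): strand 3 crosses under strand 4. Perm now: [2 1 4 3]
Gen 3 (s2): strand 1 crosses over strand 4. Perm now: [2 4 1 3]
Gen 4 (s2^-1): strand 4 crosses under strand 1. Perm now: [2 1 4 3]
Gen 5 (s2): strand 1 crosses over strand 4. Perm now: [2 4 1 3]
Gen 6 (s1^-1): strand 2 crosses under strand 4. Perm now: [4 2 1 3]

Answer: 4 2 1 3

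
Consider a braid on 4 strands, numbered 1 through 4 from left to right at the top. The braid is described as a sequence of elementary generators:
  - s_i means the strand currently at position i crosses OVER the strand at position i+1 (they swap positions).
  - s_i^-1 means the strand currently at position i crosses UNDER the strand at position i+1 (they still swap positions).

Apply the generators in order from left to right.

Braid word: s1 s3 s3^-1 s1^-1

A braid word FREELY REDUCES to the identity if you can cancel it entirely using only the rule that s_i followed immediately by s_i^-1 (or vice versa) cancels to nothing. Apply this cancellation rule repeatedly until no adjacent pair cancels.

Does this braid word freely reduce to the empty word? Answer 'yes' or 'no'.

Gen 1 (s1): push. Stack: [s1]
Gen 2 (s3): push. Stack: [s1 s3]
Gen 3 (s3^-1): cancels prior s3. Stack: [s1]
Gen 4 (s1^-1): cancels prior s1. Stack: []
Reduced word: (empty)

Answer: yes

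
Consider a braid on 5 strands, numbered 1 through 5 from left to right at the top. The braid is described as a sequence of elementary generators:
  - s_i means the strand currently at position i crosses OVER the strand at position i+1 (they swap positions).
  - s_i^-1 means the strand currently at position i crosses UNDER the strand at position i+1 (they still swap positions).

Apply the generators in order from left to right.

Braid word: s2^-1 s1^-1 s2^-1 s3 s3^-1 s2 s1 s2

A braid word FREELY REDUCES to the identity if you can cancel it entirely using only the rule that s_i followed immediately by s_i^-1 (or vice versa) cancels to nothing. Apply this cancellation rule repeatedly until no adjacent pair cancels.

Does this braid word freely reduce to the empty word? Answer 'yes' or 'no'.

Answer: yes

Derivation:
Gen 1 (s2^-1): push. Stack: [s2^-1]
Gen 2 (s1^-1): push. Stack: [s2^-1 s1^-1]
Gen 3 (s2^-1): push. Stack: [s2^-1 s1^-1 s2^-1]
Gen 4 (s3): push. Stack: [s2^-1 s1^-1 s2^-1 s3]
Gen 5 (s3^-1): cancels prior s3. Stack: [s2^-1 s1^-1 s2^-1]
Gen 6 (s2): cancels prior s2^-1. Stack: [s2^-1 s1^-1]
Gen 7 (s1): cancels prior s1^-1. Stack: [s2^-1]
Gen 8 (s2): cancels prior s2^-1. Stack: []
Reduced word: (empty)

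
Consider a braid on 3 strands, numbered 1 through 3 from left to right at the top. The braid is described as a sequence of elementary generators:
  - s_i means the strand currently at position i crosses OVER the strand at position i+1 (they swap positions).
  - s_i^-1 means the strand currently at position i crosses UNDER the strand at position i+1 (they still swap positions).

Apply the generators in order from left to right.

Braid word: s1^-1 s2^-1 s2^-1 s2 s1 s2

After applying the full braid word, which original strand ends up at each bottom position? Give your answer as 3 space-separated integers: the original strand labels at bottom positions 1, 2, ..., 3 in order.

Answer: 3 1 2

Derivation:
Gen 1 (s1^-1): strand 1 crosses under strand 2. Perm now: [2 1 3]
Gen 2 (s2^-1): strand 1 crosses under strand 3. Perm now: [2 3 1]
Gen 3 (s2^-1): strand 3 crosses under strand 1. Perm now: [2 1 3]
Gen 4 (s2): strand 1 crosses over strand 3. Perm now: [2 3 1]
Gen 5 (s1): strand 2 crosses over strand 3. Perm now: [3 2 1]
Gen 6 (s2): strand 2 crosses over strand 1. Perm now: [3 1 2]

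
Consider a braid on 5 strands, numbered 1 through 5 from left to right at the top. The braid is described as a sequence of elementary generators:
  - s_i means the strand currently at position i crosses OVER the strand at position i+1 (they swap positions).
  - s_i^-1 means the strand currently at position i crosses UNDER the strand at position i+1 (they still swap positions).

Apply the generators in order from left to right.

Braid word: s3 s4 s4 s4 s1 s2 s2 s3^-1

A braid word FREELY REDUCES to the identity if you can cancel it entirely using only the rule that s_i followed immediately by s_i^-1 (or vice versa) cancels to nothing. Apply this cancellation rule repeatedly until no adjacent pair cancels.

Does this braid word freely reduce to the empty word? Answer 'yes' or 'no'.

Gen 1 (s3): push. Stack: [s3]
Gen 2 (s4): push. Stack: [s3 s4]
Gen 3 (s4): push. Stack: [s3 s4 s4]
Gen 4 (s4): push. Stack: [s3 s4 s4 s4]
Gen 5 (s1): push. Stack: [s3 s4 s4 s4 s1]
Gen 6 (s2): push. Stack: [s3 s4 s4 s4 s1 s2]
Gen 7 (s2): push. Stack: [s3 s4 s4 s4 s1 s2 s2]
Gen 8 (s3^-1): push. Stack: [s3 s4 s4 s4 s1 s2 s2 s3^-1]
Reduced word: s3 s4 s4 s4 s1 s2 s2 s3^-1

Answer: no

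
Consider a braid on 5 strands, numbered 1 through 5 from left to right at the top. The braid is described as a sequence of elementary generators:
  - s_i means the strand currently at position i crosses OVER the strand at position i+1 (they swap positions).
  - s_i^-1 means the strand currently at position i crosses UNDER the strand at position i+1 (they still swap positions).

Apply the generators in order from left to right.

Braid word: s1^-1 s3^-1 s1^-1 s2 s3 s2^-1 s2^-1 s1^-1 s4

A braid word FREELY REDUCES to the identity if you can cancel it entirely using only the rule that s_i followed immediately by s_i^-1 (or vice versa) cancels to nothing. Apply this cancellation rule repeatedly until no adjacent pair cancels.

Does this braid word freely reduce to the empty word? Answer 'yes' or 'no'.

Answer: no

Derivation:
Gen 1 (s1^-1): push. Stack: [s1^-1]
Gen 2 (s3^-1): push. Stack: [s1^-1 s3^-1]
Gen 3 (s1^-1): push. Stack: [s1^-1 s3^-1 s1^-1]
Gen 4 (s2): push. Stack: [s1^-1 s3^-1 s1^-1 s2]
Gen 5 (s3): push. Stack: [s1^-1 s3^-1 s1^-1 s2 s3]
Gen 6 (s2^-1): push. Stack: [s1^-1 s3^-1 s1^-1 s2 s3 s2^-1]
Gen 7 (s2^-1): push. Stack: [s1^-1 s3^-1 s1^-1 s2 s3 s2^-1 s2^-1]
Gen 8 (s1^-1): push. Stack: [s1^-1 s3^-1 s1^-1 s2 s3 s2^-1 s2^-1 s1^-1]
Gen 9 (s4): push. Stack: [s1^-1 s3^-1 s1^-1 s2 s3 s2^-1 s2^-1 s1^-1 s4]
Reduced word: s1^-1 s3^-1 s1^-1 s2 s3 s2^-1 s2^-1 s1^-1 s4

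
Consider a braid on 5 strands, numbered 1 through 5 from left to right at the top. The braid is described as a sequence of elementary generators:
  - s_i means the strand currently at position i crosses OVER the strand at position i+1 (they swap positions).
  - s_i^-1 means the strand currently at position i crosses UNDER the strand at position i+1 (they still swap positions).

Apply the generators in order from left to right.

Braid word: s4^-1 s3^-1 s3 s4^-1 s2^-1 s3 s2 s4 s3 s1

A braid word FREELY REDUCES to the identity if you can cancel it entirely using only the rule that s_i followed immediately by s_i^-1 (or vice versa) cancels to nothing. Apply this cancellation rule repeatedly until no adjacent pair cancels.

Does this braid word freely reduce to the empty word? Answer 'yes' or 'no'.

Gen 1 (s4^-1): push. Stack: [s4^-1]
Gen 2 (s3^-1): push. Stack: [s4^-1 s3^-1]
Gen 3 (s3): cancels prior s3^-1. Stack: [s4^-1]
Gen 4 (s4^-1): push. Stack: [s4^-1 s4^-1]
Gen 5 (s2^-1): push. Stack: [s4^-1 s4^-1 s2^-1]
Gen 6 (s3): push. Stack: [s4^-1 s4^-1 s2^-1 s3]
Gen 7 (s2): push. Stack: [s4^-1 s4^-1 s2^-1 s3 s2]
Gen 8 (s4): push. Stack: [s4^-1 s4^-1 s2^-1 s3 s2 s4]
Gen 9 (s3): push. Stack: [s4^-1 s4^-1 s2^-1 s3 s2 s4 s3]
Gen 10 (s1): push. Stack: [s4^-1 s4^-1 s2^-1 s3 s2 s4 s3 s1]
Reduced word: s4^-1 s4^-1 s2^-1 s3 s2 s4 s3 s1

Answer: no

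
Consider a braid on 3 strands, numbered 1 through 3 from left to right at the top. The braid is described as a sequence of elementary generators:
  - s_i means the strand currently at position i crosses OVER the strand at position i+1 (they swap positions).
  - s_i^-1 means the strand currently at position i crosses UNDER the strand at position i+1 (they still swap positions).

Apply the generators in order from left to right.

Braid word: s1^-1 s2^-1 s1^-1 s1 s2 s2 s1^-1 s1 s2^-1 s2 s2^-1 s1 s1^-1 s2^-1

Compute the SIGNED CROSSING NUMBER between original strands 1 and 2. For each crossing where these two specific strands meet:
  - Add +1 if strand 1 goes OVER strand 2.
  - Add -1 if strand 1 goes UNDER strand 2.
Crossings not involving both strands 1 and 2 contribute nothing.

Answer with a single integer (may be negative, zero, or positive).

Gen 1: 1 under 2. Both 1&2? yes. Contrib: -1. Sum: -1
Gen 2: crossing 1x3. Both 1&2? no. Sum: -1
Gen 3: crossing 2x3. Both 1&2? no. Sum: -1
Gen 4: crossing 3x2. Both 1&2? no. Sum: -1
Gen 5: crossing 3x1. Both 1&2? no. Sum: -1
Gen 6: crossing 1x3. Both 1&2? no. Sum: -1
Gen 7: crossing 2x3. Both 1&2? no. Sum: -1
Gen 8: crossing 3x2. Both 1&2? no. Sum: -1
Gen 9: crossing 3x1. Both 1&2? no. Sum: -1
Gen 10: crossing 1x3. Both 1&2? no. Sum: -1
Gen 11: crossing 3x1. Both 1&2? no. Sum: -1
Gen 12: 2 over 1. Both 1&2? yes. Contrib: -1. Sum: -2
Gen 13: 1 under 2. Both 1&2? yes. Contrib: -1. Sum: -3
Gen 14: crossing 1x3. Both 1&2? no. Sum: -3

Answer: -3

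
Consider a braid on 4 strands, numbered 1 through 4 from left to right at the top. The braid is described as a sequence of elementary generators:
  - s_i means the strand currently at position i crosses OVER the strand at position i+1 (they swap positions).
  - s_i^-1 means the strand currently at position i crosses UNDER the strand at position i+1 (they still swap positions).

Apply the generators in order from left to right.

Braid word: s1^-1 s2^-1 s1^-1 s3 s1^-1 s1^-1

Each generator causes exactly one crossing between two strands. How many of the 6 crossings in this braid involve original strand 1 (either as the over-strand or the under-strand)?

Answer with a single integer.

Answer: 3

Derivation:
Gen 1: crossing 1x2. Involves strand 1? yes. Count so far: 1
Gen 2: crossing 1x3. Involves strand 1? yes. Count so far: 2
Gen 3: crossing 2x3. Involves strand 1? no. Count so far: 2
Gen 4: crossing 1x4. Involves strand 1? yes. Count so far: 3
Gen 5: crossing 3x2. Involves strand 1? no. Count so far: 3
Gen 6: crossing 2x3. Involves strand 1? no. Count so far: 3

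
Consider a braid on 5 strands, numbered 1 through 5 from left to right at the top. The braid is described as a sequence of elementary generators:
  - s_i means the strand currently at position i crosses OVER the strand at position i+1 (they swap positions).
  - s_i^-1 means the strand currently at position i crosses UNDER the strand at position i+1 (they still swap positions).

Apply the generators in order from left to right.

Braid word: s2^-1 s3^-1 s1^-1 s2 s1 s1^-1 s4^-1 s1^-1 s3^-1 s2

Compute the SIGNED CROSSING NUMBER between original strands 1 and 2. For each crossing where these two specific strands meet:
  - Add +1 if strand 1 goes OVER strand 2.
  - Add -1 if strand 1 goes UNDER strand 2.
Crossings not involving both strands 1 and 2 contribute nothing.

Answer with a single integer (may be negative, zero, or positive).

Answer: 0

Derivation:
Gen 1: crossing 2x3. Both 1&2? no. Sum: 0
Gen 2: crossing 2x4. Both 1&2? no. Sum: 0
Gen 3: crossing 1x3. Both 1&2? no. Sum: 0
Gen 4: crossing 1x4. Both 1&2? no. Sum: 0
Gen 5: crossing 3x4. Both 1&2? no. Sum: 0
Gen 6: crossing 4x3. Both 1&2? no. Sum: 0
Gen 7: crossing 2x5. Both 1&2? no. Sum: 0
Gen 8: crossing 3x4. Both 1&2? no. Sum: 0
Gen 9: crossing 1x5. Both 1&2? no. Sum: 0
Gen 10: crossing 3x5. Both 1&2? no. Sum: 0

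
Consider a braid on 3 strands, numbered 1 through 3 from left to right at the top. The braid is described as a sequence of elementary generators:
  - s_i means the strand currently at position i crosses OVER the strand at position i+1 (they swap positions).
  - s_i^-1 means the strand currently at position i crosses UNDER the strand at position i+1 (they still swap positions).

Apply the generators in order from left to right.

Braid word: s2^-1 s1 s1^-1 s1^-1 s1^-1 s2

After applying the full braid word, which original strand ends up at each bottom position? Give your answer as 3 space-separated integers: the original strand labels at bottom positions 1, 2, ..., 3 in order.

Answer: 1 2 3

Derivation:
Gen 1 (s2^-1): strand 2 crosses under strand 3. Perm now: [1 3 2]
Gen 2 (s1): strand 1 crosses over strand 3. Perm now: [3 1 2]
Gen 3 (s1^-1): strand 3 crosses under strand 1. Perm now: [1 3 2]
Gen 4 (s1^-1): strand 1 crosses under strand 3. Perm now: [3 1 2]
Gen 5 (s1^-1): strand 3 crosses under strand 1. Perm now: [1 3 2]
Gen 6 (s2): strand 3 crosses over strand 2. Perm now: [1 2 3]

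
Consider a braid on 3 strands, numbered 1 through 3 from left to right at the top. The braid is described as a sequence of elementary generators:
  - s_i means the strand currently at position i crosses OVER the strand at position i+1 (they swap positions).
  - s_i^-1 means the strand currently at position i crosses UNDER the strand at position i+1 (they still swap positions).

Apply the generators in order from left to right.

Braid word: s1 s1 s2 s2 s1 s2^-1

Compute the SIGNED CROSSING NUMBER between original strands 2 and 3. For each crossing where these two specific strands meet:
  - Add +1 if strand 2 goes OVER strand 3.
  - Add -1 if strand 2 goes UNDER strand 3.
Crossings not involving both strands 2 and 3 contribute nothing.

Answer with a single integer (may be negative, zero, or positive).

Gen 1: crossing 1x2. Both 2&3? no. Sum: 0
Gen 2: crossing 2x1. Both 2&3? no. Sum: 0
Gen 3: 2 over 3. Both 2&3? yes. Contrib: +1. Sum: 1
Gen 4: 3 over 2. Both 2&3? yes. Contrib: -1. Sum: 0
Gen 5: crossing 1x2. Both 2&3? no. Sum: 0
Gen 6: crossing 1x3. Both 2&3? no. Sum: 0

Answer: 0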